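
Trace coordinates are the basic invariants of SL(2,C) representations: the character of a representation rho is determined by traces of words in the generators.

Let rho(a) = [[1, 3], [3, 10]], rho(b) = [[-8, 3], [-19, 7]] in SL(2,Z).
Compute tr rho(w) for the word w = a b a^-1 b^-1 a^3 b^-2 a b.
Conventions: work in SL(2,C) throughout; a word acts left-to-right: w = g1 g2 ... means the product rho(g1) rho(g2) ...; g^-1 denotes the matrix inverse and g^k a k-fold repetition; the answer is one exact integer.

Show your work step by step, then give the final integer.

rho(a) = [[1, 3], [3, 10]]
... * rho(b) = [[-8, 3], [-19, 7]]  ->  [[-65, 24], [-214, 79]]
... * rho(a^-1) = [[10, -3], [-3, 1]]  ->  [[-722, 219], [-2377, 721]]
... * rho(b^-1) = [[7, -3], [19, -8]]  ->  [[-893, 414], [-2940, 1363]]
... * rho(a) = [[1, 3], [3, 10]]  ->  [[349, 1461], [1149, 4810]]
... * rho(a) = [[1, 3], [3, 10]]  ->  [[4732, 15657], [15579, 51547]]
... * rho(a) = [[1, 3], [3, 10]]  ->  [[51703, 170766], [170220, 562207]]
... * rho(b^-1) = [[7, -3], [19, -8]]  ->  [[3606475, -1521237], [11873473, -5008316]]
... * rho(b^-1) = [[7, -3], [19, -8]]  ->  [[-3658178, 1350471], [-12043693, 4446109]]
... * rho(a) = [[1, 3], [3, 10]]  ->  [[393235, 2530176], [1294634, 8330011]]
... * rho(b) = [[-8, 3], [-19, 7]]  ->  [[-51219224, 18890937], [-168627281, 62193979]]
tr = -51219224 + 62193979 = 10974755

10974755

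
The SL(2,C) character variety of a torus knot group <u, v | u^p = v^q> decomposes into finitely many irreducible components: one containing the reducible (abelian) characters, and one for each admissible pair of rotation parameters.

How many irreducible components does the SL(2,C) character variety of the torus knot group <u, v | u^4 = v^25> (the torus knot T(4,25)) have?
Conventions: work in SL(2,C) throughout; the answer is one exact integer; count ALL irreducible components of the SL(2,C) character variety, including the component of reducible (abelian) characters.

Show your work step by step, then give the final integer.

37

In the torus knot group T(4,25), u^4 = v^25 is central, so an irreducible representation sends it to +I or -I (Schur).
This locks tr(u) to 2*cos(pi*alpha/4), alpha in 1..3, and tr(v) to 2*cos(pi*beta/25), beta in 1..24, on each component of irreducible characters.
u^4 = (-1)^alpha I and v^25 = (-1)^beta I must agree, so alpha and beta have equal parity.
Counting: 2 odd alphas x 12 odd betas + 1 even alphas x 12 even betas = 24 + 12 = 36.
That is 36 components of irreducible characters, and with the reducible (abelian) component the total is 37.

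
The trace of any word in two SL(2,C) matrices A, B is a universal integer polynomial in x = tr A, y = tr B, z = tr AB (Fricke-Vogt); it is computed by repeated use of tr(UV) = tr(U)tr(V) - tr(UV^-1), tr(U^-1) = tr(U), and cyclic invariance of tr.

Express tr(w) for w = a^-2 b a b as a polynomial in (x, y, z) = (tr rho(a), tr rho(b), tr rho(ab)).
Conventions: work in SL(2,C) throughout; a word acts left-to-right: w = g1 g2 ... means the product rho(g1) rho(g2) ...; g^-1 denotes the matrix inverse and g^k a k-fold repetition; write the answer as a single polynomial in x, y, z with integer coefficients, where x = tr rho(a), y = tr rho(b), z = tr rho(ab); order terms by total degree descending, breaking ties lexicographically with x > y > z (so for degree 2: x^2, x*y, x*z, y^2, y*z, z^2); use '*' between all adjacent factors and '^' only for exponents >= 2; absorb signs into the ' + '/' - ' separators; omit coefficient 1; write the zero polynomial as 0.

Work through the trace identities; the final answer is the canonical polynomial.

x^2*y*z - x^3 - x*z^2 - y*z + 3*x

reduce: trace(b a b) = trace(b)*trace(a b) - trace(a) = y*z - x
trace(b a b a) = trace(a b)*trace(a b) - trace(1) = z^2 - 2
trace(a^-1 b a b) = trace(b a b)*trace(a) - trace(b a b a) = x*y*z - x^2 - z^2 + 2
reduce: trace(a^-2 b a b) = trace(a^-1 b a b)*trace(a) - trace(a^-1 b a b a) = x^2*y*z - x^3 - x*z^2 - y*z + 3*x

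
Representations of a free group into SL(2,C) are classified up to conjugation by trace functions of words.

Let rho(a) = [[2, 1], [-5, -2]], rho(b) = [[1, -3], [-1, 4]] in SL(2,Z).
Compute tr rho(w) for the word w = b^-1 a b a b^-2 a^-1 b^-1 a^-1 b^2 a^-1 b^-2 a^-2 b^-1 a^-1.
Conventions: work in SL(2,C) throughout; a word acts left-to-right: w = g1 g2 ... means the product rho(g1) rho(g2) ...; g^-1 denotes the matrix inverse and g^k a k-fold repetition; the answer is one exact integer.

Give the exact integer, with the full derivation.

rho(b^-1) = [[4, 3], [1, 1]]
... * rho(a) = [[2, 1], [-5, -2]]  ->  [[-7, -2], [-3, -1]]
... * rho(b) = [[1, -3], [-1, 4]]  ->  [[-5, 13], [-2, 5]]
... * rho(a) = [[2, 1], [-5, -2]]  ->  [[-75, -31], [-29, -12]]
... * rho(b^-1) = [[4, 3], [1, 1]]  ->  [[-331, -256], [-128, -99]]
... * rho(b^-1) = [[4, 3], [1, 1]]  ->  [[-1580, -1249], [-611, -483]]
... * rho(a^-1) = [[-2, -1], [5, 2]]  ->  [[-3085, -918], [-1193, -355]]
... * rho(b^-1) = [[4, 3], [1, 1]]  ->  [[-13258, -10173], [-5127, -3934]]
... * rho(a^-1) = [[-2, -1], [5, 2]]  ->  [[-24349, -7088], [-9416, -2741]]
... * rho(b) = [[1, -3], [-1, 4]]  ->  [[-17261, 44695], [-6675, 17284]]
... * rho(b) = [[1, -3], [-1, 4]]  ->  [[-61956, 230563], [-23959, 89161]]
... * rho(a^-1) = [[-2, -1], [5, 2]]  ->  [[1276727, 523082], [493723, 202281]]
... * rho(b^-1) = [[4, 3], [1, 1]]  ->  [[5629990, 4353263], [2177173, 1683450]]
... * rho(b^-1) = [[4, 3], [1, 1]]  ->  [[26873223, 21243233], [10392142, 8214969]]
... * rho(a^-1) = [[-2, -1], [5, 2]]  ->  [[52469719, 15613243], [20290561, 6037796]]
... * rho(a^-1) = [[-2, -1], [5, 2]]  ->  [[-26873223, -21243233], [-10392142, -8214969]]
... * rho(b^-1) = [[4, 3], [1, 1]]  ->  [[-128736125, -101862902], [-49783537, -39391395]]
... * rho(a^-1) = [[-2, -1], [5, 2]]  ->  [[-251842260, -74989679], [-97389901, -28999253]]
tr = -251842260 + -28999253 = -280841513

-280841513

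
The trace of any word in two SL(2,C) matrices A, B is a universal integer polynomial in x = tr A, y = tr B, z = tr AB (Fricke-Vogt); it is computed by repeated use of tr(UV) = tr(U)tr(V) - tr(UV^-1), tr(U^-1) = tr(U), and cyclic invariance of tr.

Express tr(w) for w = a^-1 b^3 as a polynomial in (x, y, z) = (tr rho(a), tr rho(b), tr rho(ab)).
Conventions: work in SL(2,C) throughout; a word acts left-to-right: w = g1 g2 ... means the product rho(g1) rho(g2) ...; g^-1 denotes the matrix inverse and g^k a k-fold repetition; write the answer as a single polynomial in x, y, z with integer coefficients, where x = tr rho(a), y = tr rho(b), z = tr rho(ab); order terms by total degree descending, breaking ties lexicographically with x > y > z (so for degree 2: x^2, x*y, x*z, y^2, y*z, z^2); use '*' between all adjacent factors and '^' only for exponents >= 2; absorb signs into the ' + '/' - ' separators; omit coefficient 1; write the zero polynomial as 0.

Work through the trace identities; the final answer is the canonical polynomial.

trace(b^2) = trace(b)*trace(b) - trace(1) = y^2 - 2
trace(b^3) = trace(b)*trace(b^2) - trace(b) = y^3 - 3*y
and trace(b a b) = trace(b)*trace(a b) - trace(a) = y*z - x
next, trace(b^3 a) = trace(b)*trace(b a b) - trace(b a) = y^2*z - x*y - z
and trace(a^-1 b^3) = trace(b^3)*trace(a) - trace(b^3 a) = x*y^3 - y^2*z - 2*x*y + z

x*y^3 - y^2*z - 2*x*y + z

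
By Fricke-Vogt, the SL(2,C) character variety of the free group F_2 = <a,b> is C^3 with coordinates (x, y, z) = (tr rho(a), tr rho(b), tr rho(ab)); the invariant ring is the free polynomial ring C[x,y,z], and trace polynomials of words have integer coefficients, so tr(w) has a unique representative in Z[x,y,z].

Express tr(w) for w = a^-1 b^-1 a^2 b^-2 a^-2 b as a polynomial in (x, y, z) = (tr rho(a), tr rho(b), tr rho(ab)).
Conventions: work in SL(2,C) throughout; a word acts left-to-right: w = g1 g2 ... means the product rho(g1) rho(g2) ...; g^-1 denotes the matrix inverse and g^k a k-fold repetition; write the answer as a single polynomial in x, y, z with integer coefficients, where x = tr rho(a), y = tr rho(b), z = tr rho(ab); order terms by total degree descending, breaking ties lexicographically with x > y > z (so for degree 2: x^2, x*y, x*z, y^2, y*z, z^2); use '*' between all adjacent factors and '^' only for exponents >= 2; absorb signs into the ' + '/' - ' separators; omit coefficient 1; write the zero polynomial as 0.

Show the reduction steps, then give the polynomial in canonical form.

tr(b a b) = tr(b) tr(a b) - tr(a)   [square of b] = y*z - x
tr(b a b a) = tr(b a) tr(b a) - tr(1)   [split at a repeated b] = z^2 - 2
and tr(a^-1 b a b) = tr(b a b) tr(a) - tr(b a b a)   [inverse elimination on a] = x*y*z - x^2 - z^2 + 2
next, tr(a b^-1 a^-1 b) = tr(a^-1 b a) tr(b) - tr(a^-1 b a b)   [inverse elimination on b] = -x*y*z + x^2 + y^2 + z^2 - 2
tr(b^2) = tr(b) tr(b) - tr(1)   [square of b] = y^2 - 2
and tr(b^2 a^2) = tr(a) tr(b^2 a) - tr(b^2)   [square of a] = x*y*z - x^2 - y^2 + 2
next, tr(a b^2 a^2) = tr(a) tr(b^2 a^2) - tr(b^2 a)   [square of a] = x^2*y*z - x^3 - x*y^2 - y*z + 3*x
tr(a b a) = tr(a) tr(b a) - tr(b)   [square of a] = x*z - y
and tr(b a b^2 a) = tr(b) tr(a b a b) - tr(a b a)   [square of b] = y*z^2 - x*z - y
next, tr(b a b^2) = tr(b) tr(b a b) - tr(b a)   [square of b] = y^2*z - x*y - z
and tr(a b^2 a^2 b) = tr(a) tr(b a b^2 a) - tr(b a b^2)   [square of a] = x*y*z^2 - x^2*z - y^2*z + z
next, tr(b a^2 b^-1 a b) = tr(a b^2 a^2) tr(b) - tr(a b^2 a^2 b)   [inverse elimination on b] = x^2*y^2*z - x^3*y - x*y^3 - x*y*z^2 + x^2*z + 3*x*y - z
tr(b a b a^2) = tr(a) tr(b a b a) - tr(b a b)   [square of a] = x*z^2 - y*z - x
and tr(a b a b a^2) = tr(a) tr(b a b a^2) - tr(b a b a)   [square of a] = x^2*z^2 - x*y*z - x^2 - z^2 + 2
and tr(b a b a b a) = tr(b a) tr(b a b a) - tr(b^-1 a^-1)   [split at a repeated b] = z^3 - 3*z
tr(a b a b a^2 b) = tr(a) tr(b a b a b a) - tr(b a b a b)   [square of a] = x*z^3 - y*z^2 - 2*x*z + y
and tr(b a^2 b^-1 a b a) = tr(a b a b a^2) tr(b) - tr(a b a b a^2 b)   [inverse elimination on b] = x^2*y*z^2 - x*y^2*z - x*z^3 - x^2*y + 2*x*z + y
tr(b a^-1 b a^2 b^-1 a) = tr(b a^2 b^-1 a b) tr(a) - tr(b a^2 b^-1 a b a)   [inverse elimination on a] = x^3*y^2*z - x^4*y - x^2*y^3 - 2*x^2*y*z^2 + x^3*z + x*y^2*z + x*z^3 + 4*x^2*y - 3*x*z - y
tr(a^2 b^-1 a^-1 b a^-1 b) = tr(b a^-1 b a^2 b^-1) tr(a) - tr(b a^-1 b a^2 b^-1 a)   [inverse elimination on a] = -x^3*y^2*z + x^4*y + x^2*y^3 + 2*x^2*y*z^2 - x^3*z - x*y^2*z - x*z^3 - 4*x^2*y + 4*x*z + y
tr(a^-1 b a^-1 b^-1 a^2 b^-1) = tr(a^2 b^-1 a^-1 b a^-1) tr(b) - tr(a^2 b^-1 a^-1 b a^-1 b)   [inverse elimination on b] = x^3*y^2*z - x^4*y - x^2*y^3 - 2*x^2*y*z^2 + x^3*z + x*z^3 + 5*x^2*y + y^3 + y*z^2 - 4*x*z - 3*y
and tr(b a^-1 b^-1 a^2 b^-2 a^-1) = tr(a^-1 b a^-1 b^-1 a^2 b^-1) tr(b) - tr(a^-1 b a^-1 b^-1 a^2)   [inverse elimination on b] = x^3*y^3*z - x^4*y^2 - x^2*y^4 - 2*x^2*y^2*z^2 + x^3*y*z + x*y*z^3 + 5*x^2*y^2 + y^4 + y^2*z^2 - 3*x*y*z - x^2 - 4*y^2 - z^2 + 2
and tr(a b^-1) = tr(a) tr(b) - tr(a b)   [inverse elimination on b] = x*y - z
next, tr(a^2) = tr(a) tr(a) - tr(1)   [square of a] = x^2 - 2
next, tr(a b a^2) = tr(a) tr(b a^2) - tr(b a)   [square of a] = x^2*z - x*y - z
tr(b a^2 b^-1 a) = tr(a b a^2) tr(b) - tr(a b a^2 b)   [inverse elimination on b] = x^2*y*z - x*y^2 - x*z^2 + x
tr(a^2 b^-1 a^-1 b) = tr(b a^2 b^-1) tr(a) - tr(b a^2 b^-1 a)   [inverse elimination on a] = -x^2*y*z + x^3 + x*y^2 + x*z^2 - 3*x
tr(a^-1 b^-1 a^2 b^-1) = tr(a^2 b^-1 a^-1) tr(b) - tr(a^2 b^-1 a^-1 b)   [inverse elimination on b] = x^2*y*z - x^3 - x*z^2 - y*z + 3*x
tr(a^-1 b^-1 a^2 b^-2 a^-2 b) = tr(b a^-1 b^-1 a^2 b^-2 a^-1) tr(a) - tr(b a^-1 b^-1 a^2 b^-2)   [inverse elimination on a] = x^4*y^3*z - x^5*y^2 - x^3*y^4 - 2*x^3*y^2*z^2 + x^4*y*z + x^2*y*z^3 + 5*x^3*y^2 + x*y^4 + x*y^2*z^2 - 4*x^2*y*z - 4*x*y^2 + y*z - x

x^4*y^3*z - x^5*y^2 - x^3*y^4 - 2*x^3*y^2*z^2 + x^4*y*z + x^2*y*z^3 + 5*x^3*y^2 + x*y^4 + x*y^2*z^2 - 4*x^2*y*z - 4*x*y^2 + y*z - x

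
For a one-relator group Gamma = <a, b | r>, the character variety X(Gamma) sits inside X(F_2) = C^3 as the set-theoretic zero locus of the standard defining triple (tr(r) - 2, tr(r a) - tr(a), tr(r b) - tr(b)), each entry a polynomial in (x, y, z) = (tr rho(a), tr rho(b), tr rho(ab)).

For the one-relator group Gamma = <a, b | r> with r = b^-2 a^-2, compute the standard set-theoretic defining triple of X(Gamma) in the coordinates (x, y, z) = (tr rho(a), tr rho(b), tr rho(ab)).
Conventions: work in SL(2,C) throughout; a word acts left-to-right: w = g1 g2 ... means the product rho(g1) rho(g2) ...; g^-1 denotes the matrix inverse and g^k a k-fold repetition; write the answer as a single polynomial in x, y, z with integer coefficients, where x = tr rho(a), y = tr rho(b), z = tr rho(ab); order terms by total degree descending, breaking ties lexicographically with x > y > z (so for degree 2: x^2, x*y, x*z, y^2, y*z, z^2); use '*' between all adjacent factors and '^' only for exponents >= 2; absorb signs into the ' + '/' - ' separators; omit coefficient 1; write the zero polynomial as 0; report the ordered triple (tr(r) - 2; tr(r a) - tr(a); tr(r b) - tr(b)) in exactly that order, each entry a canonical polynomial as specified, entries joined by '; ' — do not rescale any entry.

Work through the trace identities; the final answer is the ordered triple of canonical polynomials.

trace(a^-1) = trace(a) = x
trace(a^-2) = trace(a^-1)*trace(a) - trace(1) = x^2 - 2
trace(a^-1 b) = trace(b)*trace(a) - trace(b a) = x*y - z
trace(a^-2 b) = trace(a^-1 b)*trace(a) - trace(a^-1 b a) = x^2*y - x*z - y
trace(a^-2 b^-1) = trace(a^-2)*trace(b) - trace(a^-2 b) = x*z - y
trace(b^-2 a^-2) = trace(a^-2 b^-1)*trace(b) - trace(a^-2) = x*y*z - x^2 - y^2 + 2
trace(b^-2 a^-1) = trace(a^-1 b^-1)*trace(b) - trace(a^-1)   [inverse elimination on b] = y*z - x
assemble the triple (trace(r) - 2; trace(r a) - x; trace(r b) - y)

x*y*z - x^2 - y^2; y*z - 2*x; x*z - 2*y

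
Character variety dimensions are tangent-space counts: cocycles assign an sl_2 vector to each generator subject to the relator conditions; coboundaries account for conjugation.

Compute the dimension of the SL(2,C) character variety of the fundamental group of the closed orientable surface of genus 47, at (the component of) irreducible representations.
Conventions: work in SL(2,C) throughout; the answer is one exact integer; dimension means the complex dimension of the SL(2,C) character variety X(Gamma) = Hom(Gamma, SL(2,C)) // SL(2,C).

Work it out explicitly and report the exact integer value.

276

The genus-47 surface group: 2g = 94 generators, one relator prod [a_i, b_i].
Unconstrained cocycle data is one sl_2 vector per generator (282 dimensions), cut by the relator condition d_2(z) = 0.
d_2 is surjective at irreducible rho (its cokernel H^2 is dual to H^0 = 0), so dim Z^1 = 282 - 3 = 279.
Coboundaries contribute dim B^1 = 3 (injective at irreducible rho).
Hence dim X = 279 - 3 = 276.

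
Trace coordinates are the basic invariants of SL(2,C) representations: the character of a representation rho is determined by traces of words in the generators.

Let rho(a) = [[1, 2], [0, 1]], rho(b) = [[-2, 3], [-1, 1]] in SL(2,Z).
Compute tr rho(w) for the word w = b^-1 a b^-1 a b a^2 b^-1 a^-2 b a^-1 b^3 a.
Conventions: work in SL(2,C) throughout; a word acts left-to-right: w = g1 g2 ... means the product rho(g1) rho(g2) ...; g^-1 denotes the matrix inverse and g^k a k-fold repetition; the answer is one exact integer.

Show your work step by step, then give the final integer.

rho(b^-1) = [[1, -3], [1, -2]]
... * rho(a) = [[1, 2], [0, 1]]  ->  [[1, -1], [1, 0]]
... * rho(b^-1) = [[1, -3], [1, -2]]  ->  [[0, -1], [1, -3]]
... * rho(a) = [[1, 2], [0, 1]]  ->  [[0, -1], [1, -1]]
... * rho(b) = [[-2, 3], [-1, 1]]  ->  [[1, -1], [-1, 2]]
... * rho(a) = [[1, 2], [0, 1]]  ->  [[1, 1], [-1, 0]]
... * rho(a) = [[1, 2], [0, 1]]  ->  [[1, 3], [-1, -2]]
... * rho(b^-1) = [[1, -3], [1, -2]]  ->  [[4, -9], [-3, 7]]
... * rho(a^-1) = [[1, -2], [0, 1]]  ->  [[4, -17], [-3, 13]]
... * rho(a^-1) = [[1, -2], [0, 1]]  ->  [[4, -25], [-3, 19]]
... * rho(b) = [[-2, 3], [-1, 1]]  ->  [[17, -13], [-13, 10]]
... * rho(a^-1) = [[1, -2], [0, 1]]  ->  [[17, -47], [-13, 36]]
... * rho(b) = [[-2, 3], [-1, 1]]  ->  [[13, 4], [-10, -3]]
... * rho(b) = [[-2, 3], [-1, 1]]  ->  [[-30, 43], [23, -33]]
... * rho(b) = [[-2, 3], [-1, 1]]  ->  [[17, -47], [-13, 36]]
... * rho(a) = [[1, 2], [0, 1]]  ->  [[17, -13], [-13, 10]]
tr = 17 + 10 = 27

27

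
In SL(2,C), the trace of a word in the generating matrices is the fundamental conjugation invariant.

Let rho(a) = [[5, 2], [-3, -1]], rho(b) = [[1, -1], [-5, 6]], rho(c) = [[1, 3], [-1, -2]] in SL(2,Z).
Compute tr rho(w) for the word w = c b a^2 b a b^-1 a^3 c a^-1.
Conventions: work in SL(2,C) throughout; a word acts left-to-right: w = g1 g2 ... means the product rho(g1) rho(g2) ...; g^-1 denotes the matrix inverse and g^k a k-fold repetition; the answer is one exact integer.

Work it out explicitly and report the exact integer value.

-733468

rho(c) = [[1, 3], [-1, -2]]
... * rho(b) = [[1, -1], [-5, 6]]  ->  [[-14, 17], [9, -11]]
... * rho(a) = [[5, 2], [-3, -1]]  ->  [[-121, -45], [78, 29]]
... * rho(a) = [[5, 2], [-3, -1]]  ->  [[-470, -197], [303, 127]]
... * rho(b) = [[1, -1], [-5, 6]]  ->  [[515, -712], [-332, 459]]
... * rho(a) = [[5, 2], [-3, -1]]  ->  [[4711, 1742], [-3037, -1123]]
... * rho(b^-1) = [[6, 1], [5, 1]]  ->  [[36976, 6453], [-23837, -4160]]
... * rho(a) = [[5, 2], [-3, -1]]  ->  [[165521, 67499], [-106705, -43514]]
... * rho(a) = [[5, 2], [-3, -1]]  ->  [[625108, 263543], [-402983, -169896]]
... * rho(a) = [[5, 2], [-3, -1]]  ->  [[2334911, 986673], [-1505227, -636070]]
... * rho(c) = [[1, 3], [-1, -2]]  ->  [[1348238, 5031387], [-869157, -3243541]]
... * rho(a^-1) = [[-1, -2], [3, 5]]  ->  [[13745923, 22460459], [-8861466, -14479391]]
tr = 13745923 + -14479391 = -733468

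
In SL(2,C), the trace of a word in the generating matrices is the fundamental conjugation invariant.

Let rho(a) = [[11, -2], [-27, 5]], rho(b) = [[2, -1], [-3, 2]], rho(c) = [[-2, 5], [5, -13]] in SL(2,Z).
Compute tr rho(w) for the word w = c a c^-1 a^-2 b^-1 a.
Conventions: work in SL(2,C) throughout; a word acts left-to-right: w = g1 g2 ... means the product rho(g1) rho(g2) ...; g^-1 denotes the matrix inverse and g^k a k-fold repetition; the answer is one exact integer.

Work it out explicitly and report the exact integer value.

rho(c) = [[-2, 5], [5, -13]]
... * rho(a) = [[11, -2], [-27, 5]]  ->  [[-157, 29], [406, -75]]
... * rho(c^-1) = [[-13, -5], [-5, -2]]  ->  [[1896, 727], [-4903, -1880]]
... * rho(a^-1) = [[5, 2], [27, 11]]  ->  [[29109, 11789], [-75275, -30486]]
... * rho(a^-1) = [[5, 2], [27, 11]]  ->  [[463848, 187897], [-1199497, -485896]]
... * rho(b^-1) = [[2, 1], [3, 2]]  ->  [[1491387, 839642], [-3856682, -2171289]]
... * rho(a) = [[11, -2], [-27, 5]]  ->  [[-6265077, 1215436], [16201301, -3143081]]
tr = -6265077 + -3143081 = -9408158

-9408158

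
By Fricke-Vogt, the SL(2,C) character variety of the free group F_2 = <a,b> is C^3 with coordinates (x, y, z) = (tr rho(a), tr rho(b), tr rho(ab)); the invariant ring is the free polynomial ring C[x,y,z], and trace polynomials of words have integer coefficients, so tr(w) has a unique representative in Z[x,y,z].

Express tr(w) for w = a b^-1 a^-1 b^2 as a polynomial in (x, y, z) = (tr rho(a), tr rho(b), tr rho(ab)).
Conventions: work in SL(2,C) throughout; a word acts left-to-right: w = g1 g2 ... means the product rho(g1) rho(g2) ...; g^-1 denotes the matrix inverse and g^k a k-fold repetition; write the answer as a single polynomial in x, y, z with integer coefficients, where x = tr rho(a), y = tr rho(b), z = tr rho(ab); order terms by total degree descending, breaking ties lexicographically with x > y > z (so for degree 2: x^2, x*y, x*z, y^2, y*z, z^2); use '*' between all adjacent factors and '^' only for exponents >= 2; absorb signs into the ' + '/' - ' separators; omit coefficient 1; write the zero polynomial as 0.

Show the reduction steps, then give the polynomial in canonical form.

-x*y^2*z + x^2*y + y^3 + y*z^2 - 3*y

so tr(b^2) = tr(b) tr(b) - tr(1) = y^2 - 2
tr(a b^2) = tr(b) tr(a b) - tr(a) = y*z - x
so tr(b^2 a b) = tr(b) tr(a b^2) - tr(a b) = y^2*z - x*y - z
tr(a b a b) = tr(a b) tr(a b) - tr(1) = z^2 - 2
tr(a b a) = tr(a) tr(b a) - tr(b) = x*z - y
tr(b^2 a b a) = tr(b) tr(a b a b) - tr(a b a) = y*z^2 - x*z - y
reduce: tr(a^-1 b^2 a b) = tr(b^2 a b) tr(a) - tr(b^2 a b a) = x*y^2*z - x^2*y - y*z^2 + y
reduce: tr(a b^-1 a^-1 b^2) = tr(a^-1 b^2 a) tr(b) - tr(a^-1 b^2 a b) = -x*y^2*z + x^2*y + y^3 + y*z^2 - 3*y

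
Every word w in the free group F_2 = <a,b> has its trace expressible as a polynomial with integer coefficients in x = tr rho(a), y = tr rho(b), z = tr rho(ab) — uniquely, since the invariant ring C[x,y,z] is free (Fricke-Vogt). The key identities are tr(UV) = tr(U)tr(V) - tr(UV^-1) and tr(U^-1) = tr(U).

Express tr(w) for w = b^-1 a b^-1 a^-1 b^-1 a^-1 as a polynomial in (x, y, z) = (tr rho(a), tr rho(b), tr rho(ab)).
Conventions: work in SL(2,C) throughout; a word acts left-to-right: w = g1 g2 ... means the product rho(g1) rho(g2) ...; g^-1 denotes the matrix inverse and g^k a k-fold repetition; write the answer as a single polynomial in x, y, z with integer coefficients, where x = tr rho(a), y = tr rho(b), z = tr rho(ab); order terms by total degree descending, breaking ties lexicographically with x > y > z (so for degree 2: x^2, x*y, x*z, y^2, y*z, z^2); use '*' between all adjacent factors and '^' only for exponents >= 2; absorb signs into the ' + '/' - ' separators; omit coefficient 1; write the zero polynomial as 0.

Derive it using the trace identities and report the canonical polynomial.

trace(b^-1) = trace(b) = y
trace(b^-1 a) = trace(a)*trace(b) - trace(a b)   [inverse elimination on b] = x*y - z
trace(a^-1 b^-1) = trace(b^-1)*trace(a) - trace(b^-1 a)   [inverse elimination on a] = z
trace(b^-1 a^-1 b^-1) = trace(a^-1 b^-1)*trace(b) - trace(a^-1)   [inverse elimination on b] = y*z - x
trace(a b a) = trace(a)*trace(b a) - trace(b)   [square of a] = x*z - y
trace(a b a b) = trace(b a)*trace(b a) - trace(1)   [split at a repeated b] = z^2 - 2
trace(b^-1 a b a) = trace(a b a)*trace(b) - trace(a b a b)   [inverse elimination on b] = x*y*z - y^2 - z^2 + 2
trace(a b a^-1 b^-1) = trace(b^-1 a b)*trace(a) - trace(b^-1 a b a)   [inverse elimination on a] = -x*y*z + x^2 + y^2 + z^2 - 2
trace(b^-1 a b a^-1 b^-1) = trace(a b a^-1 b^-1)*trace(b) - trace(a b a^-1)   [inverse elimination on b] = -x*y^2*z + x^2*y + y^3 + y*z^2 - 3*y
trace(a^2) = trace(a)*trace(a) - trace(1)   [square of a] = x^2 - 2
trace(a b^-1 a) = trace(a^2)*trace(b) - trace(a^2 b)   [inverse elimination on b] = x^2*y - x*z - y
trace(a b a^2) = trace(a)*trace(a b a) - trace(a b)   [square of a] = x^2*z - x*y - z
trace(a b a^2 b) = trace(a)*trace(b a b a) - trace(b a b)   [square of a] = x*z^2 - y*z - x
trace(a b^-1 a b a) = trace(a b a^2)*trace(b) - trace(a b a^2 b)   [inverse elimination on b] = x^2*y*z - x*y^2 - x*z^2 + x
trace(a b a b a b) = trace(b a b a)*trace(b a) - trace(a b)   [split at a repeated b] = z^3 - 3*z
trace(a b^-1 a b a b) = trace(a b a b a)*trace(b) - trace(a b a b a b)   [inverse elimination on b] = x*y*z^2 - y^2*z - z^3 - x*y + 3*z
trace(b^-1 a b^-1 a b a) = trace(a b^-1 a b a)*trace(b) - trace(a b^-1 a b a b)   [inverse elimination on b] = x^2*y^2*z - x*y^3 - 2*x*y*z^2 + y^2*z + z^3 + 2*x*y - 3*z
trace(b^-1 a b a^-1 b^-1 a) = trace(b^-1 a b^-1 a b)*trace(a) - trace(b^-1 a b^-1 a b a)   [inverse elimination on a] = -x^2*y^2*z + x^3*y + x*y^3 + 2*x*y*z^2 - x^2*z - y^2*z - z^3 - 3*x*y + 3*z
trace(a^-1 b^-1 a^-1 b^-1 a b) = trace(b^-1 a b a^-1 b^-1)*trace(a) - trace(b^-1 a b a^-1 b^-1 a)   [inverse elimination on a] = -x*y*z^2 + x^2*z + y^2*z + z^3 - 3*z
trace(b^-1 a b^-1 a^-1 b^-1 a^-1) = trace(a^-1 b^-1 a^-1 b^-1 a)*trace(b) - trace(a^-1 b^-1 a^-1 b^-1 a b)   [inverse elimination on b] = x*y*z^2 - x^2*z - z^3 - x*y + 3*z

x*y*z^2 - x^2*z - z^3 - x*y + 3*z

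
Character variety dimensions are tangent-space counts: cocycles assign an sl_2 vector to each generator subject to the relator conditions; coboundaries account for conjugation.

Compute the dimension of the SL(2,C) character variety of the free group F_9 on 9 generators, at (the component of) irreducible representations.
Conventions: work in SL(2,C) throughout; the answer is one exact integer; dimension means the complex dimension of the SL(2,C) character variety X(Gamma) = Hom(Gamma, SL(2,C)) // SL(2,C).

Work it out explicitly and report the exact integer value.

24

Here Gamma is free of rank 9 — no relator constrains a cocycle.
Z^1(Gamma, Ad rho) = (sl_2)^9: a cocycle is a free choice of one sl_2 vector per generator, so dim Z^1 = 3*9 = 27.
dim B^1 = 3: the coboundary map is injective because an irreducible image has centralizer 0 in sl_2.
Therefore dim X = 27 - 3 = 24.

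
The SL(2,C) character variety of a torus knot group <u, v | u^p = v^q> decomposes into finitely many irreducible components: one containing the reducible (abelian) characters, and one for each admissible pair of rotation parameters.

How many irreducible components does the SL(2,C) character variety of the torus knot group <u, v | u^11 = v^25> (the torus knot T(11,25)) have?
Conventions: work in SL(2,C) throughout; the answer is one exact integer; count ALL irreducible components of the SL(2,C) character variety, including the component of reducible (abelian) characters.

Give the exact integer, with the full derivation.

121

Gamma = < u, v | u^11 = v^25 > (torus knot T(11,25)); the central element u^11 = v^25 acts as +I or -I in any irreducible SL(2,C) representation.
On an irreducible component, tr(u) is locked at 2*cos(pi*alpha/11) for some alpha in 1..10, and tr(v) at 2*cos(pi*beta/25) for some beta in 1..24.
u^11 = (-1)^alpha I and v^25 = (-1)^beta I must agree, so alpha and beta have equal parity.
Enumerate parity-matched pairs: 5*12 odd-odd plus 5*12 even-even gives 120.
That is 120 components of irreducible characters, and with the reducible (abelian) component the total is 121.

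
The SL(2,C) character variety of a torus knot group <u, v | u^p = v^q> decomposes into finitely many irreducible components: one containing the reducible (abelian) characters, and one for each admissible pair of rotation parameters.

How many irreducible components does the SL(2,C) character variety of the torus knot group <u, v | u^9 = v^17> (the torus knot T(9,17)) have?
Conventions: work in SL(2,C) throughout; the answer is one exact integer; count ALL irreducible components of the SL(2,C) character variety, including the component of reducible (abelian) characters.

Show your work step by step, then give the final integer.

65

In the torus knot group T(9,17), u^9 = v^17 is central, so an irreducible representation sends it to +I or -I (Schur).
This locks tr(u) to 2*cos(pi*alpha/9), alpha in 1..8, and tr(v) to 2*cos(pi*beta/17), beta in 1..16, on each component of irreducible characters.
The two central values (-1)^alpha I and (-1)^beta I must be the same matrix, so alpha and beta share a parity.
Enumerate parity-matched pairs: 4*8 odd-odd plus 4*8 even-even gives 64.
Total: 64 irreducible-character components + 1 reducible (abelian) component = 65.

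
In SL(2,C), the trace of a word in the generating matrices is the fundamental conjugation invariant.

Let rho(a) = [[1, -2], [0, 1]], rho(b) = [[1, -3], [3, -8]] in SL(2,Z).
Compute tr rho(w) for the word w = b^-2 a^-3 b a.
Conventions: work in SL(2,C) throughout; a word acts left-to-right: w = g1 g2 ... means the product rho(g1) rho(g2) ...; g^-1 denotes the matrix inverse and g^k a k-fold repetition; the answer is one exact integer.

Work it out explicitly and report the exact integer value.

rho(b^-1) = [[-8, 3], [-3, 1]]
... * rho(b^-1) = [[-8, 3], [-3, 1]]  ->  [[55, -21], [21, -8]]
... * rho(a^-1) = [[1, 2], [0, 1]]  ->  [[55, 89], [21, 34]]
... * rho(a^-1) = [[1, 2], [0, 1]]  ->  [[55, 199], [21, 76]]
... * rho(a^-1) = [[1, 2], [0, 1]]  ->  [[55, 309], [21, 118]]
... * rho(b) = [[1, -3], [3, -8]]  ->  [[982, -2637], [375, -1007]]
... * rho(a) = [[1, -2], [0, 1]]  ->  [[982, -4601], [375, -1757]]
tr = 982 + -1757 = -775

-775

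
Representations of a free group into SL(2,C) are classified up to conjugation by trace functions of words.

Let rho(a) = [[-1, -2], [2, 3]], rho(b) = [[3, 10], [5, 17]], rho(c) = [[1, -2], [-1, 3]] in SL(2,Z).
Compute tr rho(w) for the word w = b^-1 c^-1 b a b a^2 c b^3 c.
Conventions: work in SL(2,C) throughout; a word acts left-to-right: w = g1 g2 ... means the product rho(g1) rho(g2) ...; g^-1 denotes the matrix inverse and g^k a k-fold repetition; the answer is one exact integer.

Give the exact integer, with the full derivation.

-2171945190

rho(b^-1) = [[17, -10], [-5, 3]]
... * rho(c^-1) = [[3, 2], [1, 1]]  ->  [[41, 24], [-12, -7]]
... * rho(b) = [[3, 10], [5, 17]]  ->  [[243, 818], [-71, -239]]
... * rho(a) = [[-1, -2], [2, 3]]  ->  [[1393, 1968], [-407, -575]]
... * rho(b) = [[3, 10], [5, 17]]  ->  [[14019, 47386], [-4096, -13845]]
... * rho(a) = [[-1, -2], [2, 3]]  ->  [[80753, 114120], [-23594, -33343]]
... * rho(a) = [[-1, -2], [2, 3]]  ->  [[147487, 180854], [-43092, -52841]]
... * rho(c) = [[1, -2], [-1, 3]]  ->  [[-33367, 247588], [9749, -72339]]
... * rho(b) = [[3, 10], [5, 17]]  ->  [[1137839, 3875326], [-332448, -1132273]]
... * rho(b) = [[3, 10], [5, 17]]  ->  [[22790147, 77258932], [-6658709, -22573121]]
... * rho(b) = [[3, 10], [5, 17]]  ->  [[454665101, 1541303314], [-132841732, -450330147]]
... * rho(c) = [[1, -2], [-1, 3]]  ->  [[-1086638213, 3714579740], [317488415, -1085306977]]
tr = -1086638213 + -1085306977 = -2171945190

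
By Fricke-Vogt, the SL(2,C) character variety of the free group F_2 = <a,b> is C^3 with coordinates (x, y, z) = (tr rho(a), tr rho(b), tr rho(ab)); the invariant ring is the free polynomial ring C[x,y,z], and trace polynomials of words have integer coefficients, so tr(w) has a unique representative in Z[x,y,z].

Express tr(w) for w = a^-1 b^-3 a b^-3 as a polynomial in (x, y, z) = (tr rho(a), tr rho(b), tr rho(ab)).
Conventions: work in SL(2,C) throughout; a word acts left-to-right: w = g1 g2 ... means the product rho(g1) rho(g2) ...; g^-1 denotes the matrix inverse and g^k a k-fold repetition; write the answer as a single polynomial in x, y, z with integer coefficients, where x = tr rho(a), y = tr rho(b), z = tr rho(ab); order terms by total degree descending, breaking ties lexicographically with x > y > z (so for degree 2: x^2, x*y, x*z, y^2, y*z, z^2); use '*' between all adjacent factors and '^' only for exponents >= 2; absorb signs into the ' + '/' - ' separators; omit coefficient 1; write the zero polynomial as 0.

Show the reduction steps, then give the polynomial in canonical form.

reduce: trace(a b^-1) = trace(a)*trace(b) - trace(a b)  (eliminate b^-1) = x*y - z
so trace(b^-2 a) = trace(a b^-1)*trace(b) - trace(a)  (eliminate b^-1) = x*y^2 - y*z - x
reduce: trace(a b^-3) = trace(b^-2 a)*trace(b) - trace(b^-2 a b)  (eliminate b^-1) = x*y^3 - y^2*z - 2*x*y + z
trace(b^-3 a b^-1) = trace(a b^-3)*trace(b) - trace(a b^-2)  (eliminate b^-1) = x*y^4 - y^3*z - 3*x*y^2 + 2*y*z + x
reduce: trace(b^-5 a) = trace(b^-3 a b^-1)*trace(b) - trace(b^-3 a)  (eliminate b^-1) = x*y^5 - y^4*z - 4*x*y^3 + 3*y^2*z + 3*x*y - z
trace(b^-3 a b^-3) = trace(b^-5 a)*trace(b) - trace(b^-5 a b)  (eliminate b^-1) = x*y^6 - y^5*z - 5*x*y^4 + 4*y^3*z + 6*x*y^2 - 3*y*z - x
so trace(a^2) = trace(a)*trace(a) - trace(1)  (reduce the a square) = x^2 - 2
so trace(a^2 b) = trace(a)*trace(b a) - trace(b)  (reduce the a square) = x*z - y
trace(a b^-1 a) = trace(a^2)*trace(b) - trace(a^2 b)  (eliminate b^-1) = x^2*y - x*z - y
trace(a b a b) = trace(a b)*trace(a b) - trace(1)  (split on a) = z^2 - 2
so trace(a b^-1 a b) = trace(a b a)*trace(b) - trace(a b a b)  (eliminate b^-1) = x*y*z - y^2 - z^2 + 2
trace(a b^-1 a b^-1) = trace(a b^-1 a)*trace(b) - trace(a b^-1 a b)  (eliminate b^-1) = x^2*y^2 - 2*x*y*z + z^2 - 2
trace(b^-1 a b^-1 a b^-1) = trace(a b^-1 a b^-1)*trace(b) - trace(a b^-1 a)  (eliminate b^-1) = x^2*y^3 - 2*x*y^2*z - x^2*y + y*z^2 + x*z - y
so trace(a b^-3 a b^-1) = trace(b^-1 a b^-1 a b^-1)*trace(b) - trace(b^-1 a b^-1 a)  (eliminate b^-1) = x^2*y^4 - 2*x*y^3*z - 2*x^2*y^2 + y^2*z^2 + 3*x*y*z - y^2 - z^2 + 2
trace(b^-1 a^2 b^-1) = trace(b^-1 a^2)*trace(b) - trace(b^-1 a^2 b)  (eliminate b^-1) = x^2*y^2 - x*y*z - x^2 - y^2 + 2
so trace(a b^-3 a) = trace(b^-1 a^2 b^-1)*trace(b) - trace(b^-1 a^2)  (eliminate b^-1) = x^2*y^3 - x*y^2*z - 2*x^2*y - y^3 + x*z + 3*y
trace(a b^-3 a b^-2) = trace(a b^-3 a b^-1)*trace(b) - trace(a b^-3 a)  (eliminate b^-1) = x^2*y^5 - 2*x*y^4*z - 3*x^2*y^3 + y^3*z^2 + 4*x*y^2*z + 2*x^2*y - y*z^2 - x*z - y
so trace(b^-3 a b^-3 a) = trace(a b^-3 a b^-2)*trace(b) - trace(a b^-3 a b^-1)  (eliminate b^-1) = x^2*y^6 - 2*x*y^5*z - 4*x^2*y^4 + y^4*z^2 + 6*x*y^3*z + 4*x^2*y^2 - 2*y^2*z^2 - 4*x*y*z + z^2 - 2
so trace(a^-1 b^-3 a b^-3) = trace(b^-3 a b^-3)*trace(a) - trace(b^-3 a b^-3 a)  (eliminate a^-1) = x*y^5*z - x^2*y^4 - y^4*z^2 - 2*x*y^3*z + 2*x^2*y^2 + 2*y^2*z^2 + x*y*z - x^2 - z^2 + 2

x*y^5*z - x^2*y^4 - y^4*z^2 - 2*x*y^3*z + 2*x^2*y^2 + 2*y^2*z^2 + x*y*z - x^2 - z^2 + 2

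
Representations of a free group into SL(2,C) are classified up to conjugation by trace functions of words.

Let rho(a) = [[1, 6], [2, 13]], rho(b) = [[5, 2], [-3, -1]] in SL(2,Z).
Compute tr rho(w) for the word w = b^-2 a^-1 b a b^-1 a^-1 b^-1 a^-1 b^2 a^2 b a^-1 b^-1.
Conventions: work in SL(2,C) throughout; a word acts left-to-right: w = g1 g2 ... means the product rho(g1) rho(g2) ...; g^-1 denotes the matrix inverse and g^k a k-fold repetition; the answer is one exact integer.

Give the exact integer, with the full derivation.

rho(b^-1) = [[-1, -2], [3, 5]]
... * rho(b^-1) = [[-1, -2], [3, 5]]  ->  [[-5, -8], [12, 19]]
... * rho(a^-1) = [[13, -6], [-2, 1]]  ->  [[-49, 22], [118, -53]]
... * rho(b) = [[5, 2], [-3, -1]]  ->  [[-311, -120], [749, 289]]
... * rho(a) = [[1, 6], [2, 13]]  ->  [[-551, -3426], [1327, 8251]]
... * rho(b^-1) = [[-1, -2], [3, 5]]  ->  [[-9727, -16028], [23426, 38601]]
... * rho(a^-1) = [[13, -6], [-2, 1]]  ->  [[-94395, 42334], [227336, -101955]]
... * rho(b^-1) = [[-1, -2], [3, 5]]  ->  [[221397, 400460], [-533201, -964447]]
... * rho(a^-1) = [[13, -6], [-2, 1]]  ->  [[2077241, -927922], [-5002719, 2234759]]
... * rho(b) = [[5, 2], [-3, -1]]  ->  [[13169971, 5082404], [-31717872, -12240197]]
... * rho(b) = [[5, 2], [-3, -1]]  ->  [[50602643, 21257538], [-121868769, -51195547]]
... * rho(a) = [[1, 6], [2, 13]]  ->  [[93117719, 579963852], [-224259863, -1396754725]]
... * rho(a) = [[1, 6], [2, 13]]  ->  [[1253045423, 8098236390], [-3017769313, -19503370603]]
... * rho(b) = [[5, 2], [-3, -1]]  ->  [[-18029482055, -5592145544], [43421265244, 13467831977]]
... * rho(a^-1) = [[13, -6], [-2, 1]]  ->  [[-223198975627, 102584746786], [537540784218, -247059759487]]
... * rho(b^-1) = [[-1, -2], [3, 5]]  ->  [[530953215985, 959321685184], [-1278720062679, -2310380365871]]
tr = 530953215985 + -2310380365871 = -1779427149886

-1779427149886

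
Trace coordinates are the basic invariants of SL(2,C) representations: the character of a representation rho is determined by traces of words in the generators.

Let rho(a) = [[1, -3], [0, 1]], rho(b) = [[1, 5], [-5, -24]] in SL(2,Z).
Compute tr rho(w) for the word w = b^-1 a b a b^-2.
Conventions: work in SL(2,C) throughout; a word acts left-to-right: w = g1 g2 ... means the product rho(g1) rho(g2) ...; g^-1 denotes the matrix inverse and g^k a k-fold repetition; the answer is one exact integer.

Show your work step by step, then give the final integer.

rho(b^-1) = [[-24, -5], [5, 1]]
... * rho(a) = [[1, -3], [0, 1]]  ->  [[-24, 67], [5, -14]]
... * rho(b) = [[1, 5], [-5, -24]]  ->  [[-359, -1728], [75, 361]]
... * rho(a) = [[1, -3], [0, 1]]  ->  [[-359, -651], [75, 136]]
... * rho(b^-1) = [[-24, -5], [5, 1]]  ->  [[5361, 1144], [-1120, -239]]
... * rho(b^-1) = [[-24, -5], [5, 1]]  ->  [[-122944, -25661], [25685, 5361]]
tr = -122944 + 5361 = -117583

-117583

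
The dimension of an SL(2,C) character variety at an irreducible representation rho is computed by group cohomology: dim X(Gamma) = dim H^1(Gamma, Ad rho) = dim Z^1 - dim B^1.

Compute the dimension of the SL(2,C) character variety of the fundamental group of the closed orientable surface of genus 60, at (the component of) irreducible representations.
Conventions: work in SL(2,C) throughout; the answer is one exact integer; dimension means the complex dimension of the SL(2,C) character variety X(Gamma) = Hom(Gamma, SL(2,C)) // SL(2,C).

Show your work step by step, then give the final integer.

354

The genus-60 surface group: 2g = 120 generators, one relator prod [a_i, b_i].
Before the relator condition, cocycle space has dim 3*120 = 360.
d_2 is surjective at irreducible rho (its cokernel H^2 is dual to H^0 = 0), so dim Z^1 = 360 - 3 = 357.
As always at irreducible rho, dim B^1 = 3.
dim X = dim H^1 = 357 - 3 = 354.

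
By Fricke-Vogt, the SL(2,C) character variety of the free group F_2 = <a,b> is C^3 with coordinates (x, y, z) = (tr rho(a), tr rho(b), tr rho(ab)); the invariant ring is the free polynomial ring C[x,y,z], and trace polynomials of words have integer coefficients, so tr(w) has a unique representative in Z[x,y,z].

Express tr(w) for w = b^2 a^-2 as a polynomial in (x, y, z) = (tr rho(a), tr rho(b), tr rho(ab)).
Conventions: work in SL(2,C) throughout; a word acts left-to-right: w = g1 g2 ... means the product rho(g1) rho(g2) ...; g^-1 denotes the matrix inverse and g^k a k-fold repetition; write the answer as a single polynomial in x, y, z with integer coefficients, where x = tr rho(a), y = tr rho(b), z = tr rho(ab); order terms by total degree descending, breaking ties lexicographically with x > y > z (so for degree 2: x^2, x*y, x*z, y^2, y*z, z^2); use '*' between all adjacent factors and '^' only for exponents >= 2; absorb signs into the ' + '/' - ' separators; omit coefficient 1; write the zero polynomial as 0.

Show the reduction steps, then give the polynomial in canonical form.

x^2*y^2 - x*y*z - x^2 - y^2 + 2

tr(b^2) = tr(b)*tr(b) - tr(1) = y^2 - 2
tr(b^2 a) = tr(b)*tr(a b) - tr(a) = y*z - x
use: tr(a^-1 b^2) = tr(b^2)*tr(a) - tr(b^2 a) = x*y^2 - y*z - x
tr(b^2 a^-2) = tr(a^-1 b^2)*tr(a) - tr(a^-1 b^2 a) = x^2*y^2 - x*y*z - x^2 - y^2 + 2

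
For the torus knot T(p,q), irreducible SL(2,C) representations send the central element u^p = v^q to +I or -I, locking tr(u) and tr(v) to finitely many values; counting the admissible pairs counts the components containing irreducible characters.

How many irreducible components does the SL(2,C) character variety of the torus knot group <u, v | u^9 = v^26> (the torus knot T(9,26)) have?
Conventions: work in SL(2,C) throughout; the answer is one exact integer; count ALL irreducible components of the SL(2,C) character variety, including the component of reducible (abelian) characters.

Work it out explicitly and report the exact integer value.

Gamma = < u, v | u^9 = v^26 > (torus knot T(9,26)); the central element u^9 = v^26 acts as +I or -I in any irreducible SL(2,C) representation.
So on each irreducible component the traces are pinned: tr(u) = 2*cos(pi*alpha/9) with 1 <= alpha <= 8, tr(v) = 2*cos(pi*beta/26) with 1 <= beta <= 25.
u^9 = (-1)^alpha I and v^26 = (-1)^beta I must agree, so alpha and beta have equal parity.
Counting: 4 odd alphas x 13 odd betas + 4 even alphas x 12 even betas = 52 + 48 = 100.
That is 100 components of irreducible characters, and with the reducible (abelian) component the total is 101.

101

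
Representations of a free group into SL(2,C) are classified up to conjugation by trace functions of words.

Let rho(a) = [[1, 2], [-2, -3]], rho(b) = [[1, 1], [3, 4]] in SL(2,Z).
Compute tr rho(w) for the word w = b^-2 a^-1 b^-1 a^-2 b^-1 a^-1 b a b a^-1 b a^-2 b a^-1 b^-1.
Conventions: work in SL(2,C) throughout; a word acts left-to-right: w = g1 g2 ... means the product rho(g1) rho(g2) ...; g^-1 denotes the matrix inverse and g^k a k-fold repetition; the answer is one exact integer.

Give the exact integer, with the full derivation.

rho(b^-1) = [[4, -1], [-3, 1]]
... * rho(b^-1) = [[4, -1], [-3, 1]]  ->  [[19, -5], [-15, 4]]
... * rho(a^-1) = [[-3, -2], [2, 1]]  ->  [[-67, -43], [53, 34]]
... * rho(b^-1) = [[4, -1], [-3, 1]]  ->  [[-139, 24], [110, -19]]
... * rho(a^-1) = [[-3, -2], [2, 1]]  ->  [[465, 302], [-368, -239]]
... * rho(a^-1) = [[-3, -2], [2, 1]]  ->  [[-791, -628], [626, 497]]
... * rho(b^-1) = [[4, -1], [-3, 1]]  ->  [[-1280, 163], [1013, -129]]
... * rho(a^-1) = [[-3, -2], [2, 1]]  ->  [[4166, 2723], [-3297, -2155]]
... * rho(b) = [[1, 1], [3, 4]]  ->  [[12335, 15058], [-9762, -11917]]
... * rho(a) = [[1, 2], [-2, -3]]  ->  [[-17781, -20504], [14072, 16227]]
... * rho(b) = [[1, 1], [3, 4]]  ->  [[-79293, -99797], [62753, 78980]]
... * rho(a^-1) = [[-3, -2], [2, 1]]  ->  [[38285, 58789], [-30299, -46526]]
... * rho(b) = [[1, 1], [3, 4]]  ->  [[214652, 273441], [-169877, -216403]]
... * rho(a^-1) = [[-3, -2], [2, 1]]  ->  [[-97074, -155863], [76825, 123351]]
... * rho(a^-1) = [[-3, -2], [2, 1]]  ->  [[-20504, 38285], [16227, -30299]]
... * rho(b) = [[1, 1], [3, 4]]  ->  [[94351, 132636], [-74670, -104969]]
... * rho(a^-1) = [[-3, -2], [2, 1]]  ->  [[-17781, -56066], [14072, 44371]]
... * rho(b^-1) = [[4, -1], [-3, 1]]  ->  [[97074, -38285], [-76825, 30299]]
tr = 97074 + 30299 = 127373

127373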